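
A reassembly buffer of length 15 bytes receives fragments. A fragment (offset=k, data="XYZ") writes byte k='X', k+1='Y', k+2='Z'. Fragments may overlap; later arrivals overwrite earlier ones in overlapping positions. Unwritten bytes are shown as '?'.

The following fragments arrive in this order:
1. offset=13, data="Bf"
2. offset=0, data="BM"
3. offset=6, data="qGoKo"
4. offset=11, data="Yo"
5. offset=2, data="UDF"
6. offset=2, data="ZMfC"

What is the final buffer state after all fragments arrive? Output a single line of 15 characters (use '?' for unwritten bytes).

Answer: BMZMfCqGoKoYoBf

Derivation:
Fragment 1: offset=13 data="Bf" -> buffer=?????????????Bf
Fragment 2: offset=0 data="BM" -> buffer=BM???????????Bf
Fragment 3: offset=6 data="qGoKo" -> buffer=BM????qGoKo??Bf
Fragment 4: offset=11 data="Yo" -> buffer=BM????qGoKoYoBf
Fragment 5: offset=2 data="UDF" -> buffer=BMUDF?qGoKoYoBf
Fragment 6: offset=2 data="ZMfC" -> buffer=BMZMfCqGoKoYoBf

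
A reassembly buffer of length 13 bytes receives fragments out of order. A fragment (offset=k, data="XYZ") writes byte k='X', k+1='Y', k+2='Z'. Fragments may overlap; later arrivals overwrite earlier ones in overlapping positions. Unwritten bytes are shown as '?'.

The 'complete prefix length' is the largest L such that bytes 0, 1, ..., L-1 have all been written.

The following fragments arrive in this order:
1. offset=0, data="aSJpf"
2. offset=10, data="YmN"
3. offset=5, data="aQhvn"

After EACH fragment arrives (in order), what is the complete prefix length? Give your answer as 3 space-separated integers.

Fragment 1: offset=0 data="aSJpf" -> buffer=aSJpf???????? -> prefix_len=5
Fragment 2: offset=10 data="YmN" -> buffer=aSJpf?????YmN -> prefix_len=5
Fragment 3: offset=5 data="aQhvn" -> buffer=aSJpfaQhvnYmN -> prefix_len=13

Answer: 5 5 13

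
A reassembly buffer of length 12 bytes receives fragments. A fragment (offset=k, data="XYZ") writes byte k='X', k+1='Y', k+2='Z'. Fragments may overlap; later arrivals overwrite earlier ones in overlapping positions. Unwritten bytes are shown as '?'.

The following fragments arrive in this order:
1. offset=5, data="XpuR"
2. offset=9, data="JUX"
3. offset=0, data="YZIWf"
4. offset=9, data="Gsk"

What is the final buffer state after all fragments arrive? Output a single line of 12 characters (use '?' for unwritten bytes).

Fragment 1: offset=5 data="XpuR" -> buffer=?????XpuR???
Fragment 2: offset=9 data="JUX" -> buffer=?????XpuRJUX
Fragment 3: offset=0 data="YZIWf" -> buffer=YZIWfXpuRJUX
Fragment 4: offset=9 data="Gsk" -> buffer=YZIWfXpuRGsk

Answer: YZIWfXpuRGsk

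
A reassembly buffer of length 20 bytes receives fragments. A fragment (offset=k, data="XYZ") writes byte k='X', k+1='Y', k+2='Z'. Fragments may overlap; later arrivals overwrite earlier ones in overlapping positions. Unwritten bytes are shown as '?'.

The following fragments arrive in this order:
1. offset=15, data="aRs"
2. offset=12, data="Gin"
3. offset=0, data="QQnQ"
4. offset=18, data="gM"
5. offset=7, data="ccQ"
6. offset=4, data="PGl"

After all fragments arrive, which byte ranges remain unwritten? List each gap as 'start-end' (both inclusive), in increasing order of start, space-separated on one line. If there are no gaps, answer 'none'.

Answer: 10-11

Derivation:
Fragment 1: offset=15 len=3
Fragment 2: offset=12 len=3
Fragment 3: offset=0 len=4
Fragment 4: offset=18 len=2
Fragment 5: offset=7 len=3
Fragment 6: offset=4 len=3
Gaps: 10-11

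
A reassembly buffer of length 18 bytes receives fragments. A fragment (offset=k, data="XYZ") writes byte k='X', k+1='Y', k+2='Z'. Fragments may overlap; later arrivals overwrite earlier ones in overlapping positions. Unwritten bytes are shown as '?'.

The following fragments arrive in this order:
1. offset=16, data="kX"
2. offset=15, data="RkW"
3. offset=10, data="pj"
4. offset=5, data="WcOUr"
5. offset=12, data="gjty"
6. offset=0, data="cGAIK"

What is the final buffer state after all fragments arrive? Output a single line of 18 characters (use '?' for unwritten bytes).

Fragment 1: offset=16 data="kX" -> buffer=????????????????kX
Fragment 2: offset=15 data="RkW" -> buffer=???????????????RkW
Fragment 3: offset=10 data="pj" -> buffer=??????????pj???RkW
Fragment 4: offset=5 data="WcOUr" -> buffer=?????WcOUrpj???RkW
Fragment 5: offset=12 data="gjty" -> buffer=?????WcOUrpjgjtykW
Fragment 6: offset=0 data="cGAIK" -> buffer=cGAIKWcOUrpjgjtykW

Answer: cGAIKWcOUrpjgjtykW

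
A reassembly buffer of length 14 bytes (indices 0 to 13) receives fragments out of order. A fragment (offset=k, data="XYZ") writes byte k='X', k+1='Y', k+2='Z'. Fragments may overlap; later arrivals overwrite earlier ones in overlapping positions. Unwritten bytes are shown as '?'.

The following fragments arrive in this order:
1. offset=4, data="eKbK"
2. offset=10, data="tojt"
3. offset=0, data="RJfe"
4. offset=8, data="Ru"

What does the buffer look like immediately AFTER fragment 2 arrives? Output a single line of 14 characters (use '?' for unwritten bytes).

Fragment 1: offset=4 data="eKbK" -> buffer=????eKbK??????
Fragment 2: offset=10 data="tojt" -> buffer=????eKbK??tojt

Answer: ????eKbK??tojt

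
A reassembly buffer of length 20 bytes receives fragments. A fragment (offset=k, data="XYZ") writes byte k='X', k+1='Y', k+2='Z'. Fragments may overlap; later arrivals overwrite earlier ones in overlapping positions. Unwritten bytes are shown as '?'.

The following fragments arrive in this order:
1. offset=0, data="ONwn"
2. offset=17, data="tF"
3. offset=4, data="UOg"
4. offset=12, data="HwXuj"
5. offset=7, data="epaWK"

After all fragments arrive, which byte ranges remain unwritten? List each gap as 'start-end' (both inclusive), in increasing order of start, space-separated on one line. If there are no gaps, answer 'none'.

Answer: 19-19

Derivation:
Fragment 1: offset=0 len=4
Fragment 2: offset=17 len=2
Fragment 3: offset=4 len=3
Fragment 4: offset=12 len=5
Fragment 5: offset=7 len=5
Gaps: 19-19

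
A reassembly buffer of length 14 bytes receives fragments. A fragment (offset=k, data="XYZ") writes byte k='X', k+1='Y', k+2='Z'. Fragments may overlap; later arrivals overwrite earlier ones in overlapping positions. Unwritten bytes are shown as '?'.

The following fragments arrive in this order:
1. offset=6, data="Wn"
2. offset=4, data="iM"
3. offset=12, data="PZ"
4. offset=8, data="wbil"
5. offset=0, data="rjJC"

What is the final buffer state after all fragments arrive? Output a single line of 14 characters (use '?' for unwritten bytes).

Fragment 1: offset=6 data="Wn" -> buffer=??????Wn??????
Fragment 2: offset=4 data="iM" -> buffer=????iMWn??????
Fragment 3: offset=12 data="PZ" -> buffer=????iMWn????PZ
Fragment 4: offset=8 data="wbil" -> buffer=????iMWnwbilPZ
Fragment 5: offset=0 data="rjJC" -> buffer=rjJCiMWnwbilPZ

Answer: rjJCiMWnwbilPZ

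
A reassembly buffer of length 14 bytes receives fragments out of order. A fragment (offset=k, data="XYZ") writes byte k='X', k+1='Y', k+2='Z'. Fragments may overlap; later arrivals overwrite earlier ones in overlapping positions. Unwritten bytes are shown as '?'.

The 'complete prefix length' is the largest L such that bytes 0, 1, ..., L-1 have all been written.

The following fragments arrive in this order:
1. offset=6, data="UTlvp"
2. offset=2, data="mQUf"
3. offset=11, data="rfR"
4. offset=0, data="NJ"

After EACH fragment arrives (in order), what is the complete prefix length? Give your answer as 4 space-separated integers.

Fragment 1: offset=6 data="UTlvp" -> buffer=??????UTlvp??? -> prefix_len=0
Fragment 2: offset=2 data="mQUf" -> buffer=??mQUfUTlvp??? -> prefix_len=0
Fragment 3: offset=11 data="rfR" -> buffer=??mQUfUTlvprfR -> prefix_len=0
Fragment 4: offset=0 data="NJ" -> buffer=NJmQUfUTlvprfR -> prefix_len=14

Answer: 0 0 0 14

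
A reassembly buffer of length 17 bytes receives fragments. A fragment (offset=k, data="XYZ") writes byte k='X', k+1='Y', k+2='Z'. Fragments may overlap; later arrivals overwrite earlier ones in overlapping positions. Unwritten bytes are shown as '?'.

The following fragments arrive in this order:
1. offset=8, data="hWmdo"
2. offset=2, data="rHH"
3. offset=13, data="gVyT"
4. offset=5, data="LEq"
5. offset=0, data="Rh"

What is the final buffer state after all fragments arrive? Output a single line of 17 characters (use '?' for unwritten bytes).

Fragment 1: offset=8 data="hWmdo" -> buffer=????????hWmdo????
Fragment 2: offset=2 data="rHH" -> buffer=??rHH???hWmdo????
Fragment 3: offset=13 data="gVyT" -> buffer=??rHH???hWmdogVyT
Fragment 4: offset=5 data="LEq" -> buffer=??rHHLEqhWmdogVyT
Fragment 5: offset=0 data="Rh" -> buffer=RhrHHLEqhWmdogVyT

Answer: RhrHHLEqhWmdogVyT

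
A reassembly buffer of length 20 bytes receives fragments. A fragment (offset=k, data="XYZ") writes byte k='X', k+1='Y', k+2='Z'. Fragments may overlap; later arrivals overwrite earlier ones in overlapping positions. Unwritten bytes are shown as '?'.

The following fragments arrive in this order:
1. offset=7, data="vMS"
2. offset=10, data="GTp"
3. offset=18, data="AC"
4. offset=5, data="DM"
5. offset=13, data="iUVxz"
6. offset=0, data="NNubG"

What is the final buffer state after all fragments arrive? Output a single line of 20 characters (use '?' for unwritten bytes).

Answer: NNubGDMvMSGTpiUVxzAC

Derivation:
Fragment 1: offset=7 data="vMS" -> buffer=???????vMS??????????
Fragment 2: offset=10 data="GTp" -> buffer=???????vMSGTp???????
Fragment 3: offset=18 data="AC" -> buffer=???????vMSGTp?????AC
Fragment 4: offset=5 data="DM" -> buffer=?????DMvMSGTp?????AC
Fragment 5: offset=13 data="iUVxz" -> buffer=?????DMvMSGTpiUVxzAC
Fragment 6: offset=0 data="NNubG" -> buffer=NNubGDMvMSGTpiUVxzAC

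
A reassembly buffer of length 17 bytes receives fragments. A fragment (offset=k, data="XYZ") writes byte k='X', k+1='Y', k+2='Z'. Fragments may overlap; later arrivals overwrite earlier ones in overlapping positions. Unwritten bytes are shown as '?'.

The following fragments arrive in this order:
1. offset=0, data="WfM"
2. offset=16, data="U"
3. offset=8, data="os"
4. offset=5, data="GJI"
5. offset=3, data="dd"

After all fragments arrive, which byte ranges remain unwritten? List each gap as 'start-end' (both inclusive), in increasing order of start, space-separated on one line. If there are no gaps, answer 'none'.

Answer: 10-15

Derivation:
Fragment 1: offset=0 len=3
Fragment 2: offset=16 len=1
Fragment 3: offset=8 len=2
Fragment 4: offset=5 len=3
Fragment 5: offset=3 len=2
Gaps: 10-15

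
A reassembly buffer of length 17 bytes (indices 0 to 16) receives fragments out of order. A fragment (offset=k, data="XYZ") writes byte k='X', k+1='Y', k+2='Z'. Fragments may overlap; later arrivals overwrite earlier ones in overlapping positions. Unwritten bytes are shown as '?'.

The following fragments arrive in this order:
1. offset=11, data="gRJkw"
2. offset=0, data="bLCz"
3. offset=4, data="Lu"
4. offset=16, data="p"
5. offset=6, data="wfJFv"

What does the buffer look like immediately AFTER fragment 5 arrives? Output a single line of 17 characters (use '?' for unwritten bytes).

Fragment 1: offset=11 data="gRJkw" -> buffer=???????????gRJkw?
Fragment 2: offset=0 data="bLCz" -> buffer=bLCz???????gRJkw?
Fragment 3: offset=4 data="Lu" -> buffer=bLCzLu?????gRJkw?
Fragment 4: offset=16 data="p" -> buffer=bLCzLu?????gRJkwp
Fragment 5: offset=6 data="wfJFv" -> buffer=bLCzLuwfJFvgRJkwp

Answer: bLCzLuwfJFvgRJkwp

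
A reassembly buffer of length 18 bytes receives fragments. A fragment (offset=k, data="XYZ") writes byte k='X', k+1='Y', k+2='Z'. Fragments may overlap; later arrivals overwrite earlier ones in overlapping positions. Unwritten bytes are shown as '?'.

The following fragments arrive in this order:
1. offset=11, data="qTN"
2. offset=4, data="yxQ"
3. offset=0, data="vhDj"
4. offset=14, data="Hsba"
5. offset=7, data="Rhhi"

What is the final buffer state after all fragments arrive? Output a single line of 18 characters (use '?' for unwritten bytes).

Fragment 1: offset=11 data="qTN" -> buffer=???????????qTN????
Fragment 2: offset=4 data="yxQ" -> buffer=????yxQ????qTN????
Fragment 3: offset=0 data="vhDj" -> buffer=vhDjyxQ????qTN????
Fragment 4: offset=14 data="Hsba" -> buffer=vhDjyxQ????qTNHsba
Fragment 5: offset=7 data="Rhhi" -> buffer=vhDjyxQRhhiqTNHsba

Answer: vhDjyxQRhhiqTNHsba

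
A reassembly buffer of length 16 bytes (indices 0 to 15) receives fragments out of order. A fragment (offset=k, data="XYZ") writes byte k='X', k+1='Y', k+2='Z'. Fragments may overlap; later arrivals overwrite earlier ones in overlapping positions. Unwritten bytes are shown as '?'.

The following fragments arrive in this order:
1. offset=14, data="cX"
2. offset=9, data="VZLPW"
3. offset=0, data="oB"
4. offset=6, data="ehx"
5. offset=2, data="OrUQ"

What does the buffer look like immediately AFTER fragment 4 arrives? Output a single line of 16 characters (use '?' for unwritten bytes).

Answer: oB????ehxVZLPWcX

Derivation:
Fragment 1: offset=14 data="cX" -> buffer=??????????????cX
Fragment 2: offset=9 data="VZLPW" -> buffer=?????????VZLPWcX
Fragment 3: offset=0 data="oB" -> buffer=oB???????VZLPWcX
Fragment 4: offset=6 data="ehx" -> buffer=oB????ehxVZLPWcX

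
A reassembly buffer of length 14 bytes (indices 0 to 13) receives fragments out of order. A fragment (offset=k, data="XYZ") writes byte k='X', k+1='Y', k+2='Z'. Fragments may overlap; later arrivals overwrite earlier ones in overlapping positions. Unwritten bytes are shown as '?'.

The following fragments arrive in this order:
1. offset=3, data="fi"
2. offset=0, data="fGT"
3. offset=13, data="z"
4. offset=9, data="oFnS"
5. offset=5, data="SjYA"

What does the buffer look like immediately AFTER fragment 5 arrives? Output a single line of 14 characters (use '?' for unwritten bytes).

Answer: fGTfiSjYAoFnSz

Derivation:
Fragment 1: offset=3 data="fi" -> buffer=???fi?????????
Fragment 2: offset=0 data="fGT" -> buffer=fGTfi?????????
Fragment 3: offset=13 data="z" -> buffer=fGTfi????????z
Fragment 4: offset=9 data="oFnS" -> buffer=fGTfi????oFnSz
Fragment 5: offset=5 data="SjYA" -> buffer=fGTfiSjYAoFnSz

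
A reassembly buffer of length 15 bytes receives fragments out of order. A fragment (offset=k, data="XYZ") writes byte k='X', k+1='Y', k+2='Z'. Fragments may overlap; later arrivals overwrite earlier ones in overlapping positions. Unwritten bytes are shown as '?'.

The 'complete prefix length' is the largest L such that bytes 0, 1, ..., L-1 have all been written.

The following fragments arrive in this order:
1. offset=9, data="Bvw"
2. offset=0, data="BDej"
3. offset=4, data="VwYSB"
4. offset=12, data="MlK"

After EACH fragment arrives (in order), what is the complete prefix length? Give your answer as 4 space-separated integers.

Fragment 1: offset=9 data="Bvw" -> buffer=?????????Bvw??? -> prefix_len=0
Fragment 2: offset=0 data="BDej" -> buffer=BDej?????Bvw??? -> prefix_len=4
Fragment 3: offset=4 data="VwYSB" -> buffer=BDejVwYSBBvw??? -> prefix_len=12
Fragment 4: offset=12 data="MlK" -> buffer=BDejVwYSBBvwMlK -> prefix_len=15

Answer: 0 4 12 15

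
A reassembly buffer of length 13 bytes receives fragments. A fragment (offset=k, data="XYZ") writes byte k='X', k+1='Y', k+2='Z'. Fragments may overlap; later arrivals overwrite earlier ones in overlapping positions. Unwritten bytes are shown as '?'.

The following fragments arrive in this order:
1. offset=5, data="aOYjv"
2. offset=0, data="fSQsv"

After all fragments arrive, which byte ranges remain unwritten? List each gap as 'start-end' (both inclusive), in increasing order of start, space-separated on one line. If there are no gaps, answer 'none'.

Answer: 10-12

Derivation:
Fragment 1: offset=5 len=5
Fragment 2: offset=0 len=5
Gaps: 10-12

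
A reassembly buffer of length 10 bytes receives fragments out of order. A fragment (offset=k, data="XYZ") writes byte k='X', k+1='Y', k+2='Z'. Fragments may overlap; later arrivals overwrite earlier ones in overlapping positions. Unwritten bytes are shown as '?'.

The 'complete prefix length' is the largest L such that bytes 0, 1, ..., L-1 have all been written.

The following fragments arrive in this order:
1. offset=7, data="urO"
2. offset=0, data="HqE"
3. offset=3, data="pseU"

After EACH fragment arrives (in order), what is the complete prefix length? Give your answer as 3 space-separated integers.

Fragment 1: offset=7 data="urO" -> buffer=???????urO -> prefix_len=0
Fragment 2: offset=0 data="HqE" -> buffer=HqE????urO -> prefix_len=3
Fragment 3: offset=3 data="pseU" -> buffer=HqEpseUurO -> prefix_len=10

Answer: 0 3 10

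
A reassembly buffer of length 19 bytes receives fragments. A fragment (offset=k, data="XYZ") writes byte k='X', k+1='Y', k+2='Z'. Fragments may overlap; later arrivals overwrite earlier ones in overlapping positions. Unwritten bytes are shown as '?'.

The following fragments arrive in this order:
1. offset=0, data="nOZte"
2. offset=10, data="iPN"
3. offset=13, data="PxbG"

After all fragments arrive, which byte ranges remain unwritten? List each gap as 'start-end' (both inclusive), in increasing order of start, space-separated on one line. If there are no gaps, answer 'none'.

Fragment 1: offset=0 len=5
Fragment 2: offset=10 len=3
Fragment 3: offset=13 len=4
Gaps: 5-9 17-18

Answer: 5-9 17-18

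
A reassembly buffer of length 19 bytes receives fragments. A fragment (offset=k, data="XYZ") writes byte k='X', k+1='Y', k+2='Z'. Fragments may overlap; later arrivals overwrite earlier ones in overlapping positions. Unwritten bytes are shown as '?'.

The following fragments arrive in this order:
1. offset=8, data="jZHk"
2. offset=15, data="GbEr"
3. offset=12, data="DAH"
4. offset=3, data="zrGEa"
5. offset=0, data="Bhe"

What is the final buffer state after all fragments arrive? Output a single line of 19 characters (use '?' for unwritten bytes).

Fragment 1: offset=8 data="jZHk" -> buffer=????????jZHk???????
Fragment 2: offset=15 data="GbEr" -> buffer=????????jZHk???GbEr
Fragment 3: offset=12 data="DAH" -> buffer=????????jZHkDAHGbEr
Fragment 4: offset=3 data="zrGEa" -> buffer=???zrGEajZHkDAHGbEr
Fragment 5: offset=0 data="Bhe" -> buffer=BhezrGEajZHkDAHGbEr

Answer: BhezrGEajZHkDAHGbEr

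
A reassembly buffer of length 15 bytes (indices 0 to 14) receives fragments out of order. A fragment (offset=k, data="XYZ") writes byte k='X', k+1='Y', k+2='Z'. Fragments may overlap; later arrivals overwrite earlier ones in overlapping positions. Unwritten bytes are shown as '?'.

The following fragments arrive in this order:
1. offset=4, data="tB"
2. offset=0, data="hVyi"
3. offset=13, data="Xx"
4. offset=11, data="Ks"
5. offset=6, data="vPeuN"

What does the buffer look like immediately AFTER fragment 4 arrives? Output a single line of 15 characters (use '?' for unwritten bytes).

Fragment 1: offset=4 data="tB" -> buffer=????tB?????????
Fragment 2: offset=0 data="hVyi" -> buffer=hVyitB?????????
Fragment 3: offset=13 data="Xx" -> buffer=hVyitB???????Xx
Fragment 4: offset=11 data="Ks" -> buffer=hVyitB?????KsXx

Answer: hVyitB?????KsXx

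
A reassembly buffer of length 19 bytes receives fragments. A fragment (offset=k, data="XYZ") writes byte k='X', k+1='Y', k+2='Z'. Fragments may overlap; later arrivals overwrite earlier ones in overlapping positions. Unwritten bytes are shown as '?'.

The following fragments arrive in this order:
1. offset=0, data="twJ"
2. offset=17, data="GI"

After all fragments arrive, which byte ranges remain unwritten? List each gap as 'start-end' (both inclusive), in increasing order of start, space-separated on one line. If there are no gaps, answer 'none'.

Fragment 1: offset=0 len=3
Fragment 2: offset=17 len=2
Gaps: 3-16

Answer: 3-16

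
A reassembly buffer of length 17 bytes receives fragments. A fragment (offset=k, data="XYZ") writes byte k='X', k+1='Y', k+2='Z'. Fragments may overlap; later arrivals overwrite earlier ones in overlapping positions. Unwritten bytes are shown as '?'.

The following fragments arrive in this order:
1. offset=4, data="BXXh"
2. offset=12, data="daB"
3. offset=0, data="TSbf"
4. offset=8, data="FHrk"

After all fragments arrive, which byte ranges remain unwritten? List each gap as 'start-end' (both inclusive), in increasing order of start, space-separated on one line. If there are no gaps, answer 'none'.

Fragment 1: offset=4 len=4
Fragment 2: offset=12 len=3
Fragment 3: offset=0 len=4
Fragment 4: offset=8 len=4
Gaps: 15-16

Answer: 15-16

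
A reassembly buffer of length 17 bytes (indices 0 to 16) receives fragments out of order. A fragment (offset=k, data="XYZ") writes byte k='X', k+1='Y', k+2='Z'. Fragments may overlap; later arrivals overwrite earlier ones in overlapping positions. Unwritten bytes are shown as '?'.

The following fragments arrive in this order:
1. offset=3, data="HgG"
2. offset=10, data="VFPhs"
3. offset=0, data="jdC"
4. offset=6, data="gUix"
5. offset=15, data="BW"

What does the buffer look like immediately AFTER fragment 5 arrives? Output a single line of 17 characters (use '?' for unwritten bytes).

Answer: jdCHgGgUixVFPhsBW

Derivation:
Fragment 1: offset=3 data="HgG" -> buffer=???HgG???????????
Fragment 2: offset=10 data="VFPhs" -> buffer=???HgG????VFPhs??
Fragment 3: offset=0 data="jdC" -> buffer=jdCHgG????VFPhs??
Fragment 4: offset=6 data="gUix" -> buffer=jdCHgGgUixVFPhs??
Fragment 5: offset=15 data="BW" -> buffer=jdCHgGgUixVFPhsBW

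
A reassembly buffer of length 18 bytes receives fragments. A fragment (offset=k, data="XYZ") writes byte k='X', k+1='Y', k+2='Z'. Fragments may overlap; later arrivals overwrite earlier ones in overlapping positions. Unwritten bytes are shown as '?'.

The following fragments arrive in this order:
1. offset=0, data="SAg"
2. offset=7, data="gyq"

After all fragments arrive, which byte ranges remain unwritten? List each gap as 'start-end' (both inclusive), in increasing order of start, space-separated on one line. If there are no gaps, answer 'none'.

Answer: 3-6 10-17

Derivation:
Fragment 1: offset=0 len=3
Fragment 2: offset=7 len=3
Gaps: 3-6 10-17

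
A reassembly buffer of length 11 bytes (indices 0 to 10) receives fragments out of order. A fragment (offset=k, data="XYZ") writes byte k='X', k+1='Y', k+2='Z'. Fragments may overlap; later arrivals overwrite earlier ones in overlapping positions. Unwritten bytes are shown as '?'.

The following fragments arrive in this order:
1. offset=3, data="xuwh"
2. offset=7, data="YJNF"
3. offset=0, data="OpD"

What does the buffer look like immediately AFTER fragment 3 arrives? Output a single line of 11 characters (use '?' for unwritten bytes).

Fragment 1: offset=3 data="xuwh" -> buffer=???xuwh????
Fragment 2: offset=7 data="YJNF" -> buffer=???xuwhYJNF
Fragment 3: offset=0 data="OpD" -> buffer=OpDxuwhYJNF

Answer: OpDxuwhYJNF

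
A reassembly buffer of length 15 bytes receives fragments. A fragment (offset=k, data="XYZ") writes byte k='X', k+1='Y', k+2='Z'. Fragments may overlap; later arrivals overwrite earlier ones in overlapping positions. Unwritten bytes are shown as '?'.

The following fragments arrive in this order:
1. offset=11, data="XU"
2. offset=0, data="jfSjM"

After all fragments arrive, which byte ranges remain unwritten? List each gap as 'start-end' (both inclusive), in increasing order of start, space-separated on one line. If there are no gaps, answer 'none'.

Answer: 5-10 13-14

Derivation:
Fragment 1: offset=11 len=2
Fragment 2: offset=0 len=5
Gaps: 5-10 13-14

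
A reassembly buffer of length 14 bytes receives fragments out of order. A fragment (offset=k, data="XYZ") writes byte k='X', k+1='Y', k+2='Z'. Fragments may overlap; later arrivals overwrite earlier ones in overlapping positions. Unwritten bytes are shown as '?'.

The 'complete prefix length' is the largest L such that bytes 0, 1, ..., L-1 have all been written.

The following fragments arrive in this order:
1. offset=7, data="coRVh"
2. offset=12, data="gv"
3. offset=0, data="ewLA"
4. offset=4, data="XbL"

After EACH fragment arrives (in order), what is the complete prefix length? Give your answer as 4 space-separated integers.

Fragment 1: offset=7 data="coRVh" -> buffer=???????coRVh?? -> prefix_len=0
Fragment 2: offset=12 data="gv" -> buffer=???????coRVhgv -> prefix_len=0
Fragment 3: offset=0 data="ewLA" -> buffer=ewLA???coRVhgv -> prefix_len=4
Fragment 4: offset=4 data="XbL" -> buffer=ewLAXbLcoRVhgv -> prefix_len=14

Answer: 0 0 4 14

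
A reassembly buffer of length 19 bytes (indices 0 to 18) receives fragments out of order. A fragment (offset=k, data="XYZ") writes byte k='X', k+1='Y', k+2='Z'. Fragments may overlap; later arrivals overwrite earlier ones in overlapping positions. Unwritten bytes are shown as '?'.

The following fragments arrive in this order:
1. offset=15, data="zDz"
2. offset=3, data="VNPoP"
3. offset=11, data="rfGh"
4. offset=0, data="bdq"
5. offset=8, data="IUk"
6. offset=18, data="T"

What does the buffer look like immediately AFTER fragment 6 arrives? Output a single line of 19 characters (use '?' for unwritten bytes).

Answer: bdqVNPoPIUkrfGhzDzT

Derivation:
Fragment 1: offset=15 data="zDz" -> buffer=???????????????zDz?
Fragment 2: offset=3 data="VNPoP" -> buffer=???VNPoP???????zDz?
Fragment 3: offset=11 data="rfGh" -> buffer=???VNPoP???rfGhzDz?
Fragment 4: offset=0 data="bdq" -> buffer=bdqVNPoP???rfGhzDz?
Fragment 5: offset=8 data="IUk" -> buffer=bdqVNPoPIUkrfGhzDz?
Fragment 6: offset=18 data="T" -> buffer=bdqVNPoPIUkrfGhzDzT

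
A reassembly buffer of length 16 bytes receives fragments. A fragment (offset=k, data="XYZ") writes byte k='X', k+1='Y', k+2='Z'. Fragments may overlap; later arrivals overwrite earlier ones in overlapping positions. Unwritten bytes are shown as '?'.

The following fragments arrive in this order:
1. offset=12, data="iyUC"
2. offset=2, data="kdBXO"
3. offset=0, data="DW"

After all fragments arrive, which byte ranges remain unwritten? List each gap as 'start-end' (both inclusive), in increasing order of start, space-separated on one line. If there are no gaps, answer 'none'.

Fragment 1: offset=12 len=4
Fragment 2: offset=2 len=5
Fragment 3: offset=0 len=2
Gaps: 7-11

Answer: 7-11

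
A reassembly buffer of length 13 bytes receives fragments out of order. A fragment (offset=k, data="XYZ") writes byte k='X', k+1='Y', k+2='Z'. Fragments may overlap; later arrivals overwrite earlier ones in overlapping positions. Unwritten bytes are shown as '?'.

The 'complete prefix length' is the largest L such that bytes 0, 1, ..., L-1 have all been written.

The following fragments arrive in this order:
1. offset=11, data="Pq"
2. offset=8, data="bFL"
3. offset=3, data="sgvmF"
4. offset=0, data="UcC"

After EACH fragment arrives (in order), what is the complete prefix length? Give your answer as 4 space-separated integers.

Fragment 1: offset=11 data="Pq" -> buffer=???????????Pq -> prefix_len=0
Fragment 2: offset=8 data="bFL" -> buffer=????????bFLPq -> prefix_len=0
Fragment 3: offset=3 data="sgvmF" -> buffer=???sgvmFbFLPq -> prefix_len=0
Fragment 4: offset=0 data="UcC" -> buffer=UcCsgvmFbFLPq -> prefix_len=13

Answer: 0 0 0 13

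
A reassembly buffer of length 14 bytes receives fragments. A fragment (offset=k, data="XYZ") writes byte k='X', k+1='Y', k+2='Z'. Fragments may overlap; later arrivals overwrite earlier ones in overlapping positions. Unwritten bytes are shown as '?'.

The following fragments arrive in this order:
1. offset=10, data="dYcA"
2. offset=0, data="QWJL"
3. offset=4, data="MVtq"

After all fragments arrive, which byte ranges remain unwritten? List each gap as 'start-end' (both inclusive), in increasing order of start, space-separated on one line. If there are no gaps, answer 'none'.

Fragment 1: offset=10 len=4
Fragment 2: offset=0 len=4
Fragment 3: offset=4 len=4
Gaps: 8-9

Answer: 8-9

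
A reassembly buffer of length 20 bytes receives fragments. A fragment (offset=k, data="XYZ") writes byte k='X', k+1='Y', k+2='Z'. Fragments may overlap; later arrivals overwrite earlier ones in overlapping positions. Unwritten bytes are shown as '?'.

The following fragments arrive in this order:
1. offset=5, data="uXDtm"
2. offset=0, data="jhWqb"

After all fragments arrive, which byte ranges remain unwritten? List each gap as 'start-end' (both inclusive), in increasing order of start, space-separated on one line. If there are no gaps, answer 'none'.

Fragment 1: offset=5 len=5
Fragment 2: offset=0 len=5
Gaps: 10-19

Answer: 10-19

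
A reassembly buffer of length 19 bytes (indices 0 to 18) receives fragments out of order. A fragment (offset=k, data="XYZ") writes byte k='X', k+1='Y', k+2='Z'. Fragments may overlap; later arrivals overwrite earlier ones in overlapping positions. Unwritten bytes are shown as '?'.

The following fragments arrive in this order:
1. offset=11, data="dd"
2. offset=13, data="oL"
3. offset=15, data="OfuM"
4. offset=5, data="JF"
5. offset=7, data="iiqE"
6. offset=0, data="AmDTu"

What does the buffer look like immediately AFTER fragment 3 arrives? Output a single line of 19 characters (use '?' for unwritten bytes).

Fragment 1: offset=11 data="dd" -> buffer=???????????dd??????
Fragment 2: offset=13 data="oL" -> buffer=???????????ddoL????
Fragment 3: offset=15 data="OfuM" -> buffer=???????????ddoLOfuM

Answer: ???????????ddoLOfuM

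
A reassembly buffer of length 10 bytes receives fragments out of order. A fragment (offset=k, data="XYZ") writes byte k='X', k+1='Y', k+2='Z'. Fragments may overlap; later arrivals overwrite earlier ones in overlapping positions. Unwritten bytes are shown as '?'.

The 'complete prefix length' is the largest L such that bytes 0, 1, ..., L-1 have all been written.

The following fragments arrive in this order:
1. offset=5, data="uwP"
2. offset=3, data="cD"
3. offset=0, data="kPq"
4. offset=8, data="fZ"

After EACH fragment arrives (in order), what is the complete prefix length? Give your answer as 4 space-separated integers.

Answer: 0 0 8 10

Derivation:
Fragment 1: offset=5 data="uwP" -> buffer=?????uwP?? -> prefix_len=0
Fragment 2: offset=3 data="cD" -> buffer=???cDuwP?? -> prefix_len=0
Fragment 3: offset=0 data="kPq" -> buffer=kPqcDuwP?? -> prefix_len=8
Fragment 4: offset=8 data="fZ" -> buffer=kPqcDuwPfZ -> prefix_len=10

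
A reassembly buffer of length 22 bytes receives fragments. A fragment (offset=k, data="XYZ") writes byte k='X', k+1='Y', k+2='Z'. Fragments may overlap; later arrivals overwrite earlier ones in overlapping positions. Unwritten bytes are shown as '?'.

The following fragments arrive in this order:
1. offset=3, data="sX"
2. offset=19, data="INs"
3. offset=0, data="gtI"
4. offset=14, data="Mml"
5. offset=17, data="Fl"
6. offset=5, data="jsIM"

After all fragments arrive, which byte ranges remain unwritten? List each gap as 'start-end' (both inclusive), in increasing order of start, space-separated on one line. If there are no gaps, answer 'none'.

Answer: 9-13

Derivation:
Fragment 1: offset=3 len=2
Fragment 2: offset=19 len=3
Fragment 3: offset=0 len=3
Fragment 4: offset=14 len=3
Fragment 5: offset=17 len=2
Fragment 6: offset=5 len=4
Gaps: 9-13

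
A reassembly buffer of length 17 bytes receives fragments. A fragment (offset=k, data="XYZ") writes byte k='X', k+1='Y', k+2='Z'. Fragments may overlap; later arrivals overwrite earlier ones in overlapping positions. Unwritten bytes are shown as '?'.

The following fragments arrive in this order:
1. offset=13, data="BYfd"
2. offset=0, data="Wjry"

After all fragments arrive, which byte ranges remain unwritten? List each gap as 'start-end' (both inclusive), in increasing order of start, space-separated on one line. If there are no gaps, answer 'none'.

Answer: 4-12

Derivation:
Fragment 1: offset=13 len=4
Fragment 2: offset=0 len=4
Gaps: 4-12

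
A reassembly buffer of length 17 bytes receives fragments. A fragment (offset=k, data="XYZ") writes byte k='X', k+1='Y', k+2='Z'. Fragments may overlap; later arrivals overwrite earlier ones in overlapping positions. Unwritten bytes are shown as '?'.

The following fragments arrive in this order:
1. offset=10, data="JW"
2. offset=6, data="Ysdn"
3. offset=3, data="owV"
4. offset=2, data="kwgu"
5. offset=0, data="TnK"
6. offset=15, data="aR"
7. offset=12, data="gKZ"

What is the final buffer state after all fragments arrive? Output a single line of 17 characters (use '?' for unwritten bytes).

Answer: TnKwguYsdnJWgKZaR

Derivation:
Fragment 1: offset=10 data="JW" -> buffer=??????????JW?????
Fragment 2: offset=6 data="Ysdn" -> buffer=??????YsdnJW?????
Fragment 3: offset=3 data="owV" -> buffer=???owVYsdnJW?????
Fragment 4: offset=2 data="kwgu" -> buffer=??kwguYsdnJW?????
Fragment 5: offset=0 data="TnK" -> buffer=TnKwguYsdnJW?????
Fragment 6: offset=15 data="aR" -> buffer=TnKwguYsdnJW???aR
Fragment 7: offset=12 data="gKZ" -> buffer=TnKwguYsdnJWgKZaR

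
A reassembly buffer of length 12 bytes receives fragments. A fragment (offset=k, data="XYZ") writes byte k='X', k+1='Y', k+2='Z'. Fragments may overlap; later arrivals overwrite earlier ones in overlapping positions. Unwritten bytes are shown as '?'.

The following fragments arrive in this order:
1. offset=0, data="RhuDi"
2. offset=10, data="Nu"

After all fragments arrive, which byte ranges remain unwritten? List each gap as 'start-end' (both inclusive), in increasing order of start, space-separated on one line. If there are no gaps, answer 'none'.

Answer: 5-9

Derivation:
Fragment 1: offset=0 len=5
Fragment 2: offset=10 len=2
Gaps: 5-9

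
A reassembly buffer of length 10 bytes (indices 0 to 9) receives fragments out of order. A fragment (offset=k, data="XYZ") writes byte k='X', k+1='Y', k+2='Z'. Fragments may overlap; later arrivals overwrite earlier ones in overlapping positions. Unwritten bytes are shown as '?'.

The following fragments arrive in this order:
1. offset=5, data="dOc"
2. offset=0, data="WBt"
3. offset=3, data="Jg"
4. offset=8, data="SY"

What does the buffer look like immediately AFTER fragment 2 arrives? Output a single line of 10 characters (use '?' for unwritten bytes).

Fragment 1: offset=5 data="dOc" -> buffer=?????dOc??
Fragment 2: offset=0 data="WBt" -> buffer=WBt??dOc??

Answer: WBt??dOc??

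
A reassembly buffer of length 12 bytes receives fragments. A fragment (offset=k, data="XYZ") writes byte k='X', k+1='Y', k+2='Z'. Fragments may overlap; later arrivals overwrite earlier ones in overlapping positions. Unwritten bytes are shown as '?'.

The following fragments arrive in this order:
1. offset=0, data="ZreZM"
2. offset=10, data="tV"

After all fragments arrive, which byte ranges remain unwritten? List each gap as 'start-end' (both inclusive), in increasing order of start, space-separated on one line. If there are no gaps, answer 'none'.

Fragment 1: offset=0 len=5
Fragment 2: offset=10 len=2
Gaps: 5-9

Answer: 5-9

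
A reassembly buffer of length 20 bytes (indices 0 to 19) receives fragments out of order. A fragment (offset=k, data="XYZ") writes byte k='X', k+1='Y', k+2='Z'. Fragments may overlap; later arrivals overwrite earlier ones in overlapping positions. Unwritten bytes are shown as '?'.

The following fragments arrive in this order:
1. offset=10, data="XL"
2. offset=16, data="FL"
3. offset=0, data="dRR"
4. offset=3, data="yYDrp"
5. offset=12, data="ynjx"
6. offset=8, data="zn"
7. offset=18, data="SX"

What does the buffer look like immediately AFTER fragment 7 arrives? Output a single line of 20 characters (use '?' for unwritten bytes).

Fragment 1: offset=10 data="XL" -> buffer=??????????XL????????
Fragment 2: offset=16 data="FL" -> buffer=??????????XL????FL??
Fragment 3: offset=0 data="dRR" -> buffer=dRR???????XL????FL??
Fragment 4: offset=3 data="yYDrp" -> buffer=dRRyYDrp??XL????FL??
Fragment 5: offset=12 data="ynjx" -> buffer=dRRyYDrp??XLynjxFL??
Fragment 6: offset=8 data="zn" -> buffer=dRRyYDrpznXLynjxFL??
Fragment 7: offset=18 data="SX" -> buffer=dRRyYDrpznXLynjxFLSX

Answer: dRRyYDrpznXLynjxFLSX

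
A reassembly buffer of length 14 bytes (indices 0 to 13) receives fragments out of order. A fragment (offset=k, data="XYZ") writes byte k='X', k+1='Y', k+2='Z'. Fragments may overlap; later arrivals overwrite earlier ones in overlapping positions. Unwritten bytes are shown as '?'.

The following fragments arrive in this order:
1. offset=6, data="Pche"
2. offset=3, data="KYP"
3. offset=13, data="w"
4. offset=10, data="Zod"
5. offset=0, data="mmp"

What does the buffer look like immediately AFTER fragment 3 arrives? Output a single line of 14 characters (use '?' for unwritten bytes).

Answer: ???KYPPche???w

Derivation:
Fragment 1: offset=6 data="Pche" -> buffer=??????Pche????
Fragment 2: offset=3 data="KYP" -> buffer=???KYPPche????
Fragment 3: offset=13 data="w" -> buffer=???KYPPche???w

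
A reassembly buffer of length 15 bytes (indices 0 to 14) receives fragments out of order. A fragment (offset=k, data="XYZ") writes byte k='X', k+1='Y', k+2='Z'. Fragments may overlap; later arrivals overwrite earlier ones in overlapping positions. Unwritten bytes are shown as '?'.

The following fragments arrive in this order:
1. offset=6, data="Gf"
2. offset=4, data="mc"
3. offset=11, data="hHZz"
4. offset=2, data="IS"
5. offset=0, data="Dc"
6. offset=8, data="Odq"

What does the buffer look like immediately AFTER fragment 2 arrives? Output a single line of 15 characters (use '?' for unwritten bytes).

Fragment 1: offset=6 data="Gf" -> buffer=??????Gf???????
Fragment 2: offset=4 data="mc" -> buffer=????mcGf???????

Answer: ????mcGf???????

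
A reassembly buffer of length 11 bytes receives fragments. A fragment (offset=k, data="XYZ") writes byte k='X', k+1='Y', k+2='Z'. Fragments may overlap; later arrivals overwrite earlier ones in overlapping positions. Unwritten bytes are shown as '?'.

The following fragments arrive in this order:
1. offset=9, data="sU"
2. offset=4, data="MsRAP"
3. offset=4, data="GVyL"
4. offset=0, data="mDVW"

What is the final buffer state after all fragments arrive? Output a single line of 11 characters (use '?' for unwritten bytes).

Fragment 1: offset=9 data="sU" -> buffer=?????????sU
Fragment 2: offset=4 data="MsRAP" -> buffer=????MsRAPsU
Fragment 3: offset=4 data="GVyL" -> buffer=????GVyLPsU
Fragment 4: offset=0 data="mDVW" -> buffer=mDVWGVyLPsU

Answer: mDVWGVyLPsU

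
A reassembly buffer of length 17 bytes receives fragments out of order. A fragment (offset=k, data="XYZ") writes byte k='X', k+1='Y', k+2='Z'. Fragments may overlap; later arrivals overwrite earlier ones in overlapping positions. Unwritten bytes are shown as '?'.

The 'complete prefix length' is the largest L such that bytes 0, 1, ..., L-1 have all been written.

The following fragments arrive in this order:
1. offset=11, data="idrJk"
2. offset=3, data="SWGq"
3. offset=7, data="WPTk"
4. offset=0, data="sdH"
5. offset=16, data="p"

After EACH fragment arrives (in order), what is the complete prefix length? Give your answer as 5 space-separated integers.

Fragment 1: offset=11 data="idrJk" -> buffer=???????????idrJk? -> prefix_len=0
Fragment 2: offset=3 data="SWGq" -> buffer=???SWGq????idrJk? -> prefix_len=0
Fragment 3: offset=7 data="WPTk" -> buffer=???SWGqWPTkidrJk? -> prefix_len=0
Fragment 4: offset=0 data="sdH" -> buffer=sdHSWGqWPTkidrJk? -> prefix_len=16
Fragment 5: offset=16 data="p" -> buffer=sdHSWGqWPTkidrJkp -> prefix_len=17

Answer: 0 0 0 16 17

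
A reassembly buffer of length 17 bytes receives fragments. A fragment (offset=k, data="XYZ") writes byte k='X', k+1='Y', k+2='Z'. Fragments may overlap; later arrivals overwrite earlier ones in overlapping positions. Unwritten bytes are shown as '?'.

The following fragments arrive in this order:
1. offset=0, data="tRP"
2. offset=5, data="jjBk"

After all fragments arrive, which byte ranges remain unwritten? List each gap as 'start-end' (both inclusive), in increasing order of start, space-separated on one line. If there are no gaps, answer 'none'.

Fragment 1: offset=0 len=3
Fragment 2: offset=5 len=4
Gaps: 3-4 9-16

Answer: 3-4 9-16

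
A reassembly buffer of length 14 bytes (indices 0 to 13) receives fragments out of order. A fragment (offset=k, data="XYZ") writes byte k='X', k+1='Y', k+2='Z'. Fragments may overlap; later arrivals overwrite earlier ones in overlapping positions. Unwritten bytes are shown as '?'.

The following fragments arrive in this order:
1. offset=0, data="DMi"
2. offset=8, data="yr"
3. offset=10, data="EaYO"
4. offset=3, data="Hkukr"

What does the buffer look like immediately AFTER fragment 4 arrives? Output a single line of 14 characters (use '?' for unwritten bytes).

Fragment 1: offset=0 data="DMi" -> buffer=DMi???????????
Fragment 2: offset=8 data="yr" -> buffer=DMi?????yr????
Fragment 3: offset=10 data="EaYO" -> buffer=DMi?????yrEaYO
Fragment 4: offset=3 data="Hkukr" -> buffer=DMiHkukryrEaYO

Answer: DMiHkukryrEaYO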